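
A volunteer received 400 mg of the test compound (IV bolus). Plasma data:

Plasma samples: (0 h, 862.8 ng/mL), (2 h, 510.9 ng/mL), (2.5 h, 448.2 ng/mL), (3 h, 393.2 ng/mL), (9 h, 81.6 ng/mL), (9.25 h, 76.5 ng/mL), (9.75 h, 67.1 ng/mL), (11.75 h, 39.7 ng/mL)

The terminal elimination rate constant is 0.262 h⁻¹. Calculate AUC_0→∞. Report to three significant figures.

AUC = 3560 ng/mL·h

Trapezoidal AUC_0→11.75:
  [0→2]: (862.8+510.9)/2 × 2 = 1373.7
  [2→2.5]: (510.9+448.2)/2 × 0.5 = 239.775
  [2.5→3]: (448.2+393.2)/2 × 0.5 = 210.35
  [3→9]: (393.2+81.6)/2 × 6 = 1424.4
  [9→9.25]: (81.6+76.5)/2 × 0.25 = 19.7625
  [9.25→9.75]: (76.5+67.1)/2 × 0.5 = 35.9
  [9.75→11.75]: (67.1+39.7)/2 × 2 = 106.8
  Sum = 3410.6875 ng/mL·h
Extrapolated tail: C_last / k_e = 39.7 / 0.262 = 151.527
AUC_0→∞ = 3410.6875 + 151.527 = 3562.2145 ng/mL·h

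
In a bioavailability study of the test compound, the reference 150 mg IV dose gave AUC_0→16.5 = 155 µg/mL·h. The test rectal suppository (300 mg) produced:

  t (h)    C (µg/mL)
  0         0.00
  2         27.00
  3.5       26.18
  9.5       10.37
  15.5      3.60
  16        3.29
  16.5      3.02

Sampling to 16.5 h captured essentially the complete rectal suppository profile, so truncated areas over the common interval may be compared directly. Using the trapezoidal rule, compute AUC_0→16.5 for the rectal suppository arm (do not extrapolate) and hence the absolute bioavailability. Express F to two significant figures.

F = 0.72

Trapezoidal AUC_0→16.5 (rectal suppository):
  [0→2]: (0.00+27.00)/2 × 2 = 27.0
  [2→3.5]: (27.00+26.18)/2 × 1.5 = 39.885
  [3.5→9.5]: (26.18+10.37)/2 × 6 = 109.65
  [9.5→15.5]: (10.37+3.60)/2 × 6 = 41.91
  [15.5→16]: (3.60+3.29)/2 × 0.5 = 1.7225
  [16→16.5]: (3.29+3.02)/2 × 0.5 = 1.5775
  Sum = 221.745 µg/mL·h
F = (AUC_ev/D_ev)/(AUC_iv/D_iv) = (221.745/300)/(155/150) = 0.73915/1.03333 = 0.7153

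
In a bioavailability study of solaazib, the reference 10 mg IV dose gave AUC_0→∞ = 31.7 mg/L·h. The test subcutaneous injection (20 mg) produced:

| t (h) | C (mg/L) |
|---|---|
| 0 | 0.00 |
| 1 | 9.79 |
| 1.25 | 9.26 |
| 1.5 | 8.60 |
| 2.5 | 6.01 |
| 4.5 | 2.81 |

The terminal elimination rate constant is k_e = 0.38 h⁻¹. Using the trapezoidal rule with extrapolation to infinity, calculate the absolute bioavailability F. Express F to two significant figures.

F = 0.52

Trapezoidal AUC_0→4.5 (subcutaneous injection):
  [0→1]: (0.00+9.79)/2 × 1 = 4.895
  [1→1.25]: (9.79+9.26)/2 × 0.25 = 2.38125
  [1.25→1.5]: (9.26+8.60)/2 × 0.25 = 2.2325
  [1.5→2.5]: (8.60+6.01)/2 × 1 = 7.305
  [2.5→4.5]: (6.01+2.81)/2 × 2 = 8.82
  Sum = 25.63375 mg/L·h
Tail: C_last/k_e = 2.81/0.38 = 7.395
AUC_0→∞ (subcutaneous injection) = 25.63375 + 7.395 = 33.02875 mg/L·h
F = (AUC_ev/D_ev)/(AUC_iv/D_iv) = (33.02875/20)/(31.7/10) = 1.6514375/3.17 = 0.5210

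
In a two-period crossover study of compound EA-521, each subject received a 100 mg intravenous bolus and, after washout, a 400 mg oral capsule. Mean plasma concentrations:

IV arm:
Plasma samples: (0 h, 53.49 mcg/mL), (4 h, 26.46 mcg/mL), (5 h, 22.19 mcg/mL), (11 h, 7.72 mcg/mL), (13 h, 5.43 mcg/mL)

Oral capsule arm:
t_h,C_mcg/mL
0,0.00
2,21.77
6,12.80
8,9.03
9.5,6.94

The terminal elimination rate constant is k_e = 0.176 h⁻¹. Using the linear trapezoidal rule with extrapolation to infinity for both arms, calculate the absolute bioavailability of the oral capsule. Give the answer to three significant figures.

F = 0.129

Trapezoidal AUC_0→13 (IV):
  [0→4]: (53.49+26.46)/2 × 4 = 159.9
  [4→5]: (26.46+22.19)/2 × 1 = 24.325
  [5→11]: (22.19+7.72)/2 × 6 = 89.73
  [11→13]: (7.72+5.43)/2 × 2 = 13.15
  Sum = 287.105 mcg/mL·h
IV tail: 5.43/0.176 = 30.852; AUC_iv,0→∞ = 287.105 + 30.852 = 317.957 mcg/mL·h
Trapezoidal AUC_0→9.5 (oral capsule):
  [0→2]: (0.00+21.77)/2 × 2 = 21.77
  [2→6]: (21.77+12.80)/2 × 4 = 69.14
  [6→8]: (12.80+9.03)/2 × 2 = 21.83
  [8→9.5]: (9.03+6.94)/2 × 1.5 = 11.9775
  Sum = 124.7175 mcg/mL·h
oral capsule tail: 6.94/0.176 = 39.432; AUC_ev,0→∞ = 124.7175 + 39.432 = 164.1495 mcg/mL·h
F = (AUC_ev/D_ev)/(AUC_iv/D_iv) = (164.1495/400)/(317.957/100) = 0.41037375/3.17957 = 0.1291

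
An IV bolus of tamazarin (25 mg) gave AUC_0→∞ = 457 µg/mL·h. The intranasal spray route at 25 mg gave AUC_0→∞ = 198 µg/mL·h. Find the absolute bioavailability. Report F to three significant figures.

F = (AUC_ev / D_ev) / (AUC_iv / D_iv)
  = (198/25) / (457/25)
  = 7.92 / 18.28 = 0.4333

F = 0.433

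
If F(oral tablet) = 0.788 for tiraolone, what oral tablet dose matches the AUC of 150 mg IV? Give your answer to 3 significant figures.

D_oral = 190 mg

For equal systemic exposure: F × D_ev = D_iv
D_ev = D_iv / F = 150 / 0.788 = 190.355 mg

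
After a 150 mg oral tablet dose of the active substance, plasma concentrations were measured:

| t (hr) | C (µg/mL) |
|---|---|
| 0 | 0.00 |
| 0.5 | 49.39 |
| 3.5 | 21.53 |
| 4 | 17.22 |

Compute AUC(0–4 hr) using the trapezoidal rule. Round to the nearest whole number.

Trapezoidal AUC_0→4:
  [0→0.5]: (0.00+49.39)/2 × 0.5 = 12.3475
  [0.5→3.5]: (49.39+21.53)/2 × 3 = 106.38
  [3.5→4]: (21.53+17.22)/2 × 0.5 = 9.6875
  Sum = 128.415 µg/mL·hr

AUC = 128 µg/mL·hr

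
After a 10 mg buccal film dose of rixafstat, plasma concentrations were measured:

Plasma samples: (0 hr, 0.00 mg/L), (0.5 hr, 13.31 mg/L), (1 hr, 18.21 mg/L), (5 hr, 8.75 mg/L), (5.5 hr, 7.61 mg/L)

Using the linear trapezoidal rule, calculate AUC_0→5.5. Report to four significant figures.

Trapezoidal AUC_0→5.5:
  [0→0.5]: (0.00+13.31)/2 × 0.5 = 3.3275
  [0.5→1]: (13.31+18.21)/2 × 0.5 = 7.88
  [1→5]: (18.21+8.75)/2 × 4 = 53.92
  [5→5.5]: (8.75+7.61)/2 × 0.5 = 4.09
  Sum = 69.2175 mg/L·hr

AUC = 69.22 mg/L·hr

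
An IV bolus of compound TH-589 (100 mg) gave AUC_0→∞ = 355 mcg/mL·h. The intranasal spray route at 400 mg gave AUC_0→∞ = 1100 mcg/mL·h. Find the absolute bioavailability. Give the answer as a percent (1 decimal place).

F = 77.5%

F = (AUC_ev / D_ev) / (AUC_iv / D_iv)
  = (1100/400) / (355/100)
  = 2.75 / 3.55 = 0.7746
  = 77.46%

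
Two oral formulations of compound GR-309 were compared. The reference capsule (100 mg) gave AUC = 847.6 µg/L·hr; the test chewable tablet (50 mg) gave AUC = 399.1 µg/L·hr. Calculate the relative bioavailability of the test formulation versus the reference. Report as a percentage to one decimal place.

F_rel = (AUC_test/D_test) / (AUC_ref/D_ref)
      = (399.1/50) / (847.6/100)
      = 7.982 / 8.476 = 0.9417 = 94.17%

F_rel = 94.2%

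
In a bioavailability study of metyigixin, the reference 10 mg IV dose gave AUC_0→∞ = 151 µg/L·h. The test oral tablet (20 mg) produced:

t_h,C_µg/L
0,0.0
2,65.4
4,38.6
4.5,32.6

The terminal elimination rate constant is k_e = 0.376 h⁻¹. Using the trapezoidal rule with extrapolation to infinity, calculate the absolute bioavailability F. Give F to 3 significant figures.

Trapezoidal AUC_0→4.5 (oral tablet):
  [0→2]: (0.0+65.4)/2 × 2 = 65.4
  [2→4]: (65.4+38.6)/2 × 2 = 104.0
  [4→4.5]: (38.6+32.6)/2 × 0.5 = 17.8
  Sum = 187.2 µg/L·h
Tail: C_last/k_e = 32.6/0.376 = 86.702
AUC_0→∞ (oral tablet) = 187.2 + 86.702 = 273.902 µg/L·h
F = (AUC_ev/D_ev)/(AUC_iv/D_iv) = (273.902/20)/(151/10) = 13.6951/15.1 = 0.9070

F = 0.907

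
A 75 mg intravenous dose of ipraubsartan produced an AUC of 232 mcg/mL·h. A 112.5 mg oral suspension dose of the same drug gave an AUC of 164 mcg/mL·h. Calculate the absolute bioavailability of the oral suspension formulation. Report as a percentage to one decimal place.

F = (AUC_ev / D_ev) / (AUC_iv / D_iv)
  = (164/112.5) / (232/75)
  = 1.45778 / 3.09333 = 0.4713
  = 47.13%

F = 47.1%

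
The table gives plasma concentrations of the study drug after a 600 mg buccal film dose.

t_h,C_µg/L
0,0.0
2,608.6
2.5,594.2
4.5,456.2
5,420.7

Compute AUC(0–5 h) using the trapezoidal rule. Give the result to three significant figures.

AUC = 2180 µg/L·h

Trapezoidal AUC_0→5:
  [0→2]: (0.0+608.6)/2 × 2 = 608.6
  [2→2.5]: (608.6+594.2)/2 × 0.5 = 300.7
  [2.5→4.5]: (594.2+456.2)/2 × 2 = 1050.4
  [4.5→5]: (456.2+420.7)/2 × 0.5 = 219.225
  Sum = 2178.925 µg/L·h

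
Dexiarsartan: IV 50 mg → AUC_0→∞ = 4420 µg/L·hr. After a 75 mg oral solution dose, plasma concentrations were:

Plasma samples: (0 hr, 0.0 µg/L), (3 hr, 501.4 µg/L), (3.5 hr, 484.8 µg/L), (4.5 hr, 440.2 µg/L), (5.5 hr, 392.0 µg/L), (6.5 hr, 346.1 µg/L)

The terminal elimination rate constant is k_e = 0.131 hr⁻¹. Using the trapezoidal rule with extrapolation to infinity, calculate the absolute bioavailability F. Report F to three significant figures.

Trapezoidal AUC_0→6.5 (oral solution):
  [0→3]: (0.0+501.4)/2 × 3 = 752.1
  [3→3.5]: (501.4+484.8)/2 × 0.5 = 246.55
  [3.5→4.5]: (484.8+440.2)/2 × 1 = 462.5
  [4.5→5.5]: (440.2+392.0)/2 × 1 = 416.1
  [5.5→6.5]: (392.0+346.1)/2 × 1 = 369.05
  Sum = 2246.3 µg/L·hr
Tail: C_last/k_e = 346.1/0.131 = 2641.985
AUC_0→∞ (oral solution) = 2246.3 + 2641.985 = 4888.285 µg/L·hr
F = (AUC_ev/D_ev)/(AUC_iv/D_iv) = (4888.285/75)/(4420/50) = 65.1771/88.4 = 0.7373

F = 0.737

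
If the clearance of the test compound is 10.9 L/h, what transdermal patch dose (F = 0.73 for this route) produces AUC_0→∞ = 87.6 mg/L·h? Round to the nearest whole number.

Dose = 1308 mg

Dose = CL × AUC_0→∞ / F
     = 10.9 × 87.6 / 0.73 = 1308 mg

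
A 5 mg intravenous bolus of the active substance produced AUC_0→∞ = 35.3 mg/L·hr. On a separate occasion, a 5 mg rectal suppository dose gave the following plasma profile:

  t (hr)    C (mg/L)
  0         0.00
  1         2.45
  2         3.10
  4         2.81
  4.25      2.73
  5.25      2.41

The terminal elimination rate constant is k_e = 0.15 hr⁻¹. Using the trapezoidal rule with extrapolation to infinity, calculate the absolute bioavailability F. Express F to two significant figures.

Trapezoidal AUC_0→5.25 (rectal suppository):
  [0→1]: (0.00+2.45)/2 × 1 = 1.225
  [1→2]: (2.45+3.10)/2 × 1 = 2.775
  [2→4]: (3.10+2.81)/2 × 2 = 5.91
  [4→4.25]: (2.81+2.73)/2 × 0.25 = 0.6925
  [4.25→5.25]: (2.73+2.41)/2 × 1 = 2.57
  Sum = 13.1725 mg/L·hr
Tail: C_last/k_e = 2.41/0.15 = 16.067
AUC_0→∞ (rectal suppository) = 13.1725 + 16.067 = 29.2395 mg/L·hr
F = (AUC_ev/D_ev)/(AUC_iv/D_iv) = (29.2395/5)/(35.3/5) = 5.8479/7.06 = 0.8283

F = 0.83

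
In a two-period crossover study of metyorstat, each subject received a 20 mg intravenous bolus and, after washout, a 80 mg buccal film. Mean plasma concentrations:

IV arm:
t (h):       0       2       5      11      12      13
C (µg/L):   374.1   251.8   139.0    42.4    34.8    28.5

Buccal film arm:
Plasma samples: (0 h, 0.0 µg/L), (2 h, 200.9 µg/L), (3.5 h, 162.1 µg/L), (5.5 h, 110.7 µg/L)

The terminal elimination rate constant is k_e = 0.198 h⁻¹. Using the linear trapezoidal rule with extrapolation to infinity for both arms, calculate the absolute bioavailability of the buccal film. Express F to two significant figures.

Trapezoidal AUC_0→13 (IV):
  [0→2]: (374.1+251.8)/2 × 2 = 625.9
  [2→5]: (251.8+139.0)/2 × 3 = 586.2
  [5→11]: (139.0+42.4)/2 × 6 = 544.2
  [11→12]: (42.4+34.8)/2 × 1 = 38.6
  [12→13]: (34.8+28.5)/2 × 1 = 31.65
  Sum = 1826.55 µg/L·h
IV tail: 28.5/0.198 = 143.939; AUC_iv,0→∞ = 1826.55 + 143.939 = 1970.489 µg/L·h
Trapezoidal AUC_0→5.5 (buccal film):
  [0→2]: (0.0+200.9)/2 × 2 = 200.9
  [2→3.5]: (200.9+162.1)/2 × 1.5 = 272.25
  [3.5→5.5]: (162.1+110.7)/2 × 2 = 272.8
  Sum = 745.95 µg/L·h
buccal film tail: 110.7/0.198 = 559.091; AUC_ev,0→∞ = 745.95 + 559.091 = 1305.041 µg/L·h
F = (AUC_ev/D_ev)/(AUC_iv/D_iv) = (1305.041/80)/(1970.489/20) = 16.313/98.52445 = 0.1656

F = 0.17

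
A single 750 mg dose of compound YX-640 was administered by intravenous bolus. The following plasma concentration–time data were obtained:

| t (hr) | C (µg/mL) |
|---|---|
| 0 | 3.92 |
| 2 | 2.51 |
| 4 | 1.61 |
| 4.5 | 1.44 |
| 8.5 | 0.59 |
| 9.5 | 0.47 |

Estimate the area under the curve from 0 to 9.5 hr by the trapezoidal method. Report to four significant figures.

AUC = 15.90 µg/mL·hr

Trapezoidal AUC_0→9.5:
  [0→2]: (3.92+2.51)/2 × 2 = 6.43
  [2→4]: (2.51+1.61)/2 × 2 = 4.12
  [4→4.5]: (1.61+1.44)/2 × 0.5 = 0.7625
  [4.5→8.5]: (1.44+0.59)/2 × 4 = 4.06
  [8.5→9.5]: (0.59+0.47)/2 × 1 = 0.53
  Sum = 15.9025 µg/mL·hr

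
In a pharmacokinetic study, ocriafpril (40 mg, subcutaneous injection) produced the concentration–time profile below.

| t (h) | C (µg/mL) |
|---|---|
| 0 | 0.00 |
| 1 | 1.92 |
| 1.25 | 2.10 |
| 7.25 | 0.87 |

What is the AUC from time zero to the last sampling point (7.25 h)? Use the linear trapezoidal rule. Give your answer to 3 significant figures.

AUC = 10.4 µg/mL·h

Trapezoidal AUC_0→7.25:
  [0→1]: (0.00+1.92)/2 × 1 = 0.96
  [1→1.25]: (1.92+2.10)/2 × 0.25 = 0.5025
  [1.25→7.25]: (2.10+0.87)/2 × 6 = 8.91
  Sum = 10.3725 µg/mL·h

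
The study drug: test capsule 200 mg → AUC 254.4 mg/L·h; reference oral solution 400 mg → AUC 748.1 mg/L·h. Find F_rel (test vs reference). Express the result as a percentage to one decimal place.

F_rel = 68.0%

F_rel = (AUC_test/D_test) / (AUC_ref/D_ref)
      = (254.4/200) / (748.1/400)
      = 1.272 / 1.87025 = 0.6801 = 68.01%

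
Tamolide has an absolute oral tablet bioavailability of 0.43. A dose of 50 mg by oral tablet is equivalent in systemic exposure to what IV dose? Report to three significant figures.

D_iv = 21.5 mg

Systemic exposure from an extravascular dose = F × D_ev, so the equivalent IV dose is F × D_ev.
D_iv = F × D_ev = 0.43 × 50 = 21.5 mg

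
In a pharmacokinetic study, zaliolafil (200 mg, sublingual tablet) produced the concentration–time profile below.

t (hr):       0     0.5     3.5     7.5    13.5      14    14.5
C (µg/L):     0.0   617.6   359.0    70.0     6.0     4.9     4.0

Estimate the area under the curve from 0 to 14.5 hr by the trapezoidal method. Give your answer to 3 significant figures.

Trapezoidal AUC_0→14.5:
  [0→0.5]: (0.0+617.6)/2 × 0.5 = 154.4
  [0.5→3.5]: (617.6+359.0)/2 × 3 = 1464.9
  [3.5→7.5]: (359.0+70.0)/2 × 4 = 858.0
  [7.5→13.5]: (70.0+6.0)/2 × 6 = 228.0
  [13.5→14]: (6.0+4.9)/2 × 0.5 = 2.725
  [14→14.5]: (4.9+4.0)/2 × 0.5 = 2.225
  Sum = 2710.25 µg/L·hr

AUC = 2710 µg/L·hr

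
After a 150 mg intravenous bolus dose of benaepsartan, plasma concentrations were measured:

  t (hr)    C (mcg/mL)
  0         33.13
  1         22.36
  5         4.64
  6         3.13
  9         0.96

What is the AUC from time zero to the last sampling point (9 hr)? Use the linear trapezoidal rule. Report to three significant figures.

Trapezoidal AUC_0→9:
  [0→1]: (33.13+22.36)/2 × 1 = 27.745
  [1→5]: (22.36+4.64)/2 × 4 = 54.0
  [5→6]: (4.64+3.13)/2 × 1 = 3.885
  [6→9]: (3.13+0.96)/2 × 3 = 6.135
  Sum = 91.765 mcg/mL·hr

AUC = 91.8 mcg/mL·hr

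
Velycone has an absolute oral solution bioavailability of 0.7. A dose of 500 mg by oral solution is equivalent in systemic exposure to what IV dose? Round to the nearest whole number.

Systemic exposure from an extravascular dose = F × D_ev, so the equivalent IV dose is F × D_ev.
D_iv = F × D_ev = 0.7 × 500 = 350 mg

D_iv = 350 mg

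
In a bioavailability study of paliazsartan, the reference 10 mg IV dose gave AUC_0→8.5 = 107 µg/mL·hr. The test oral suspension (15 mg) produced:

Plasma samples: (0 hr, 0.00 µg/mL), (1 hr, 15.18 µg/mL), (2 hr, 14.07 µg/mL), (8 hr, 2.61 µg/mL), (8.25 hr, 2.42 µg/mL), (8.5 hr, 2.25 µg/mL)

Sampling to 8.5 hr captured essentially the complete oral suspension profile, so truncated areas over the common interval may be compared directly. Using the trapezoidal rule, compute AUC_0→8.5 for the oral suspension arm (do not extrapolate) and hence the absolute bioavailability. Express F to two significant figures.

F = 0.46

Trapezoidal AUC_0→8.5 (oral suspension):
  [0→1]: (0.00+15.18)/2 × 1 = 7.59
  [1→2]: (15.18+14.07)/2 × 1 = 14.625
  [2→8]: (14.07+2.61)/2 × 6 = 50.04
  [8→8.25]: (2.61+2.42)/2 × 0.25 = 0.62875
  [8.25→8.5]: (2.42+2.25)/2 × 0.25 = 0.58375
  Sum = 73.4675 µg/mL·hr
F = (AUC_ev/D_ev)/(AUC_iv/D_iv) = (73.4675/15)/(107/10) = 4.89783/10.7 = 0.4577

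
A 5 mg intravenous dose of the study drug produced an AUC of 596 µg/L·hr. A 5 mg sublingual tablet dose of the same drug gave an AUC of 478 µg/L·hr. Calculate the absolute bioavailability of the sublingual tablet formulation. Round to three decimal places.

F = (AUC_ev / D_ev) / (AUC_iv / D_iv)
  = (478/5) / (596/5)
  = 95.6 / 119.2 = 0.8020

F = 0.802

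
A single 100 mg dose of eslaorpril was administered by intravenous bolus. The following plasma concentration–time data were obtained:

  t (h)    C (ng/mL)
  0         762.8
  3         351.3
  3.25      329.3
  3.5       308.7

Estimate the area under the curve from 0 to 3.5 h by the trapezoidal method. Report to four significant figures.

AUC = 1836 ng/mL·h

Trapezoidal AUC_0→3.5:
  [0→3]: (762.8+351.3)/2 × 3 = 1671.15
  [3→3.25]: (351.3+329.3)/2 × 0.25 = 85.075
  [3.25→3.5]: (329.3+308.7)/2 × 0.25 = 79.75
  Sum = 1835.975 ng/mL·h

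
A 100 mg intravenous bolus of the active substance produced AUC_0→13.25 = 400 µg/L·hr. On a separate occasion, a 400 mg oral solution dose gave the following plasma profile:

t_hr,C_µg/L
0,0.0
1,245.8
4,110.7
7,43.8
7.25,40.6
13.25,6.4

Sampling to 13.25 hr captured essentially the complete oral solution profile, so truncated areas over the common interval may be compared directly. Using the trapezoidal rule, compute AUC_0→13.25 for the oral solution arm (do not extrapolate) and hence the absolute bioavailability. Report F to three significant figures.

F = 0.651

Trapezoidal AUC_0→13.25 (oral solution):
  [0→1]: (0.0+245.8)/2 × 1 = 122.9
  [1→4]: (245.8+110.7)/2 × 3 = 534.75
  [4→7]: (110.7+43.8)/2 × 3 = 231.75
  [7→7.25]: (43.8+40.6)/2 × 0.25 = 10.55
  [7.25→13.25]: (40.6+6.4)/2 × 6 = 141.0
  Sum = 1040.95 µg/L·hr
F = (AUC_ev/D_ev)/(AUC_iv/D_iv) = (1040.95/400)/(400/100) = 2.602375/4 = 0.6506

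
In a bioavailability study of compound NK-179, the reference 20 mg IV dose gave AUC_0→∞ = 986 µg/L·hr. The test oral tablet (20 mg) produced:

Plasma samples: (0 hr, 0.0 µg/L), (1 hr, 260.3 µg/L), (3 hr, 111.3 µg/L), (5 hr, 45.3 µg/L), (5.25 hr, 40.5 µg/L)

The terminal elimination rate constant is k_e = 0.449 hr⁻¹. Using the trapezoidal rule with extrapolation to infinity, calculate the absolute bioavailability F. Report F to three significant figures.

F = 0.770

Trapezoidal AUC_0→5.25 (oral tablet):
  [0→1]: (0.0+260.3)/2 × 1 = 130.15
  [1→3]: (260.3+111.3)/2 × 2 = 371.6
  [3→5]: (111.3+45.3)/2 × 2 = 156.6
  [5→5.25]: (45.3+40.5)/2 × 0.25 = 10.725
  Sum = 669.075 µg/L·hr
Tail: C_last/k_e = 40.5/0.449 = 90.200
AUC_0→∞ (oral tablet) = 669.075 + 90.200 = 759.275 µg/L·hr
F = (AUC_ev/D_ev)/(AUC_iv/D_iv) = (759.275/20)/(986/20) = 37.96375/49.3 = 0.7701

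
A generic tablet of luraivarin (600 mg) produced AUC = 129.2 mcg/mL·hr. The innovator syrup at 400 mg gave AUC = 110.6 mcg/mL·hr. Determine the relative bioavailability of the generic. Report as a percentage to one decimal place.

F_rel = 77.9%

F_rel = (AUC_test/D_test) / (AUC_ref/D_ref)
      = (129.2/600) / (110.6/400)
      = 0.215333 / 0.2765 = 0.7788 = 77.88%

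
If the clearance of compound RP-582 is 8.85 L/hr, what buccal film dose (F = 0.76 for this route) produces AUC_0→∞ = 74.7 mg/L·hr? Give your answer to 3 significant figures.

Dose = CL × AUC_0→∞ / F
     = 8.85 × 74.7 / 0.76 = 869.862 mg

Dose = 870 mg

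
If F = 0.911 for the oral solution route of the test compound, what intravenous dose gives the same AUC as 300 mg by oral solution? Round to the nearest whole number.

Systemic exposure from an extravascular dose = F × D_ev, so the equivalent IV dose is F × D_ev.
D_iv = F × D_ev = 0.911 × 300 = 273.3 mg

D_iv = 273 mg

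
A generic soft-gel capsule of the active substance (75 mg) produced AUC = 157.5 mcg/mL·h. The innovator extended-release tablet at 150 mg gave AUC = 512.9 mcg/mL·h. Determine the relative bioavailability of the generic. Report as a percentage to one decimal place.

F_rel = 61.4%

F_rel = (AUC_test/D_test) / (AUC_ref/D_ref)
      = (157.5/75) / (512.9/150)
      = 2.1 / 3.41933 = 0.6142 = 61.42%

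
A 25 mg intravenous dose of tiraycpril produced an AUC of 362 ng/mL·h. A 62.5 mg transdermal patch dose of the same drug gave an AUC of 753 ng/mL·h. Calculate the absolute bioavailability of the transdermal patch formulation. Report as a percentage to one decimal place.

F = (AUC_ev / D_ev) / (AUC_iv / D_iv)
  = (753/62.5) / (362/25)
  = 12.048 / 14.48 = 0.8320
  = 83.20%

F = 83.2%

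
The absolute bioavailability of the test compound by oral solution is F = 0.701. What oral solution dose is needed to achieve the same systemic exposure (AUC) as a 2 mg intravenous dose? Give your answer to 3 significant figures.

D_oral = 2.85 mg

For equal systemic exposure: F × D_ev = D_iv
D_ev = D_iv / F = 2 / 0.701 = 2.85307 mg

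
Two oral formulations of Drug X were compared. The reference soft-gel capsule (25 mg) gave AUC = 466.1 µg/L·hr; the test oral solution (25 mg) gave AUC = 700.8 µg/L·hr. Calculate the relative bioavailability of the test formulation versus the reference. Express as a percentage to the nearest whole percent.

F_rel = 150%

F_rel = (AUC_test/D_test) / (AUC_ref/D_ref)
      = (700.8/25) / (466.1/25)
      = 28.032 / 18.644 = 1.5035 = 150.35%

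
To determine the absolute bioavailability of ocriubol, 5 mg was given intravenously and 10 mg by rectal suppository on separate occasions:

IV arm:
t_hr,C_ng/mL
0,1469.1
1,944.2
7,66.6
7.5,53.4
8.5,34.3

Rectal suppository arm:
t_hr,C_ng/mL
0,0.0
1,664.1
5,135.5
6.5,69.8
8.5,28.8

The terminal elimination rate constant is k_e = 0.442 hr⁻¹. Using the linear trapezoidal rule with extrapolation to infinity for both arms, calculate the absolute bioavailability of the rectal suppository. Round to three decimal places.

Trapezoidal AUC_0→8.5 (IV):
  [0→1]: (1469.1+944.2)/2 × 1 = 1206.65
  [1→7]: (944.2+66.6)/2 × 6 = 3032.4
  [7→7.5]: (66.6+53.4)/2 × 0.5 = 30.0
  [7.5→8.5]: (53.4+34.3)/2 × 1 = 43.85
  Sum = 4312.9 ng/mL·hr
IV tail: 34.3/0.442 = 77.602; AUC_iv,0→∞ = 4312.9 + 77.602 = 4390.502 ng/mL·hr
Trapezoidal AUC_0→8.5 (rectal suppository):
  [0→1]: (0.0+664.1)/2 × 1 = 332.05
  [1→5]: (664.1+135.5)/2 × 4 = 1599.2
  [5→6.5]: (135.5+69.8)/2 × 1.5 = 153.975
  [6.5→8.5]: (69.8+28.8)/2 × 2 = 98.6
  Sum = 2183.825 ng/mL·hr
rectal suppository tail: 28.8/0.442 = 65.158; AUC_ev,0→∞ = 2183.825 + 65.158 = 2248.983 ng/mL·hr
F = (AUC_ev/D_ev)/(AUC_iv/D_iv) = (2248.983/10)/(4390.502/5) = 224.8983/878.1004 = 0.2561

F = 0.256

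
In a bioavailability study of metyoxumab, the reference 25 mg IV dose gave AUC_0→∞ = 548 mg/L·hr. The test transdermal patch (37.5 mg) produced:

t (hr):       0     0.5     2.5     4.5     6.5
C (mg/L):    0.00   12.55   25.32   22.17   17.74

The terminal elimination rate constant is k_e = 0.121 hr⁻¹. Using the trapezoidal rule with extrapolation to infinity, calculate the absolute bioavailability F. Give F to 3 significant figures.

Trapezoidal AUC_0→6.5 (transdermal patch):
  [0→0.5]: (0.00+12.55)/2 × 0.5 = 3.1375
  [0.5→2.5]: (12.55+25.32)/2 × 2 = 37.87
  [2.5→4.5]: (25.32+22.17)/2 × 2 = 47.49
  [4.5→6.5]: (22.17+17.74)/2 × 2 = 39.91
  Sum = 128.4075 mg/L·hr
Tail: C_last/k_e = 17.74/0.121 = 146.612
AUC_0→∞ (transdermal patch) = 128.4075 + 146.612 = 275.0195 mg/L·hr
F = (AUC_ev/D_ev)/(AUC_iv/D_iv) = (275.0195/37.5)/(548/25) = 7.33385/21.92 = 0.3346

F = 0.335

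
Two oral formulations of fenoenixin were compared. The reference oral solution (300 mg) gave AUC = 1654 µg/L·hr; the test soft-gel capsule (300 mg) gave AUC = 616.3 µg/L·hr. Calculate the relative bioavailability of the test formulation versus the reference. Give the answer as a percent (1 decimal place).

F_rel = (AUC_test/D_test) / (AUC_ref/D_ref)
      = (616.3/300) / (1654/300)
      = 2.05433 / 5.51333 = 0.3726 = 37.26%

F_rel = 37.3%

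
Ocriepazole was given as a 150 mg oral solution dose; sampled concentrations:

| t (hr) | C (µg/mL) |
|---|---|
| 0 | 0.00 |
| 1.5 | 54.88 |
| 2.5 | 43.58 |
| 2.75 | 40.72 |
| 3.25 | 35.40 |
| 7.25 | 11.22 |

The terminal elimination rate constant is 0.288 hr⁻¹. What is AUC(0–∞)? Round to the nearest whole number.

Trapezoidal AUC_0→7.25:
  [0→1.5]: (0.00+54.88)/2 × 1.5 = 41.16
  [1.5→2.5]: (54.88+43.58)/2 × 1 = 49.23
  [2.5→2.75]: (43.58+40.72)/2 × 0.25 = 10.5375
  [2.75→3.25]: (40.72+35.40)/2 × 0.5 = 19.03
  [3.25→7.25]: (35.40+11.22)/2 × 4 = 93.24
  Sum = 213.1975 µg/mL·hr
Extrapolated tail: C_last / k_e = 11.22 / 0.288 = 38.958
AUC_0→∞ = 213.1975 + 38.958 = 252.1555 µg/mL·hr

AUC = 252 µg/mL·hr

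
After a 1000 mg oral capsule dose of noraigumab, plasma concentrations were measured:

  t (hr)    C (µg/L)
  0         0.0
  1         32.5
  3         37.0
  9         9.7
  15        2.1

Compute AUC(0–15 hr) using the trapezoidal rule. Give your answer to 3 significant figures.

AUC = 261 µg/L·hr

Trapezoidal AUC_0→15:
  [0→1]: (0.0+32.5)/2 × 1 = 16.25
  [1→3]: (32.5+37.0)/2 × 2 = 69.5
  [3→9]: (37.0+9.7)/2 × 6 = 140.1
  [9→15]: (9.7+2.1)/2 × 6 = 35.4
  Sum = 261.25 µg/L·hr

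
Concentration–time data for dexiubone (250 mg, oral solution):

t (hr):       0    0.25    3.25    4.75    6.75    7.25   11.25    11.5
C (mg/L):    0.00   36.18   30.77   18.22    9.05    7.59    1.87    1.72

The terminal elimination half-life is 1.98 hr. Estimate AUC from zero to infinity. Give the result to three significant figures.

Trapezoidal AUC_0→11.5:
  [0→0.25]: (0.00+36.18)/2 × 0.25 = 4.5225
  [0.25→3.25]: (36.18+30.77)/2 × 3 = 100.425
  [3.25→4.75]: (30.77+18.22)/2 × 1.5 = 36.7425
  [4.75→6.75]: (18.22+9.05)/2 × 2 = 27.27
  [6.75→7.25]: (9.05+7.59)/2 × 0.5 = 4.16
  [7.25→11.25]: (7.59+1.87)/2 × 4 = 18.92
  [11.25→11.5]: (1.87+1.72)/2 × 0.25 = 0.44875
  Sum = 192.48875 mg/L·hr
k_e = ln2 / t½ = 0.693147 / 1.98 = 0.3501 hr^-1
Extrapolated tail: C_last / k_e = 1.72 / 0.3501 = 4.913
AUC_0→∞ = 192.48875 + 4.913 = 197.40175 mg/L·hr

AUC = 197 mg/L·hr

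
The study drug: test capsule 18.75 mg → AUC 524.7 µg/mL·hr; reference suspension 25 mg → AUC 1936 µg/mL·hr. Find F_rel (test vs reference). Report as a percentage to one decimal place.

F_rel = 36.1%

F_rel = (AUC_test/D_test) / (AUC_ref/D_ref)
      = (524.7/18.75) / (1936/25)
      = 27.984 / 77.44 = 0.3614 = 36.14%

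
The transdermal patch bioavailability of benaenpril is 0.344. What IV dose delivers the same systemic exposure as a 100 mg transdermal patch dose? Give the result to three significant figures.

Systemic exposure from an extravascular dose = F × D_ev, so the equivalent IV dose is F × D_ev.
D_iv = F × D_ev = 0.344 × 100 = 34.4 mg

D_iv = 34.4 mg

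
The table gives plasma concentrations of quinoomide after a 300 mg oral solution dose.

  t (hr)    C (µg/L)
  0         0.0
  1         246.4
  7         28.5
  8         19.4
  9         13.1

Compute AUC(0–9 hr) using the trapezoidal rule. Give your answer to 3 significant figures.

Trapezoidal AUC_0→9:
  [0→1]: (0.0+246.4)/2 × 1 = 123.2
  [1→7]: (246.4+28.5)/2 × 6 = 824.7
  [7→8]: (28.5+19.4)/2 × 1 = 23.95
  [8→9]: (19.4+13.1)/2 × 1 = 16.25
  Sum = 988.1 µg/L·hr

AUC = 988 µg/L·hr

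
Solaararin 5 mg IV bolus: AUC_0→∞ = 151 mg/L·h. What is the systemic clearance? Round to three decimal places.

CL = Dose_iv / AUC_0→∞
   = 5 / 151 = 0.0331126 L/h

CL = 0.033 L/h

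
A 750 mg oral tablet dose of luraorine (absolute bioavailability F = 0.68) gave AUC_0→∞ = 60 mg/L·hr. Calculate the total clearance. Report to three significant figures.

CL = 8.50 L/hr

CL = F × Dose / AUC_0→∞
   = 0.68 × 750 / 60 = 8.5 L/hr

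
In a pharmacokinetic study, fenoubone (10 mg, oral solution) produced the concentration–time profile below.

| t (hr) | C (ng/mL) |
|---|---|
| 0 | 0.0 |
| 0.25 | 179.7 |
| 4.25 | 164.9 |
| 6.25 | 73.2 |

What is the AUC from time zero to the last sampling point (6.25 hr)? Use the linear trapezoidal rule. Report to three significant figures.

AUC = 950 ng/mL·hr

Trapezoidal AUC_0→6.25:
  [0→0.25]: (0.0+179.7)/2 × 0.25 = 22.4625
  [0.25→4.25]: (179.7+164.9)/2 × 4 = 689.2
  [4.25→6.25]: (164.9+73.2)/2 × 2 = 238.1
  Sum = 949.7625 ng/mL·hr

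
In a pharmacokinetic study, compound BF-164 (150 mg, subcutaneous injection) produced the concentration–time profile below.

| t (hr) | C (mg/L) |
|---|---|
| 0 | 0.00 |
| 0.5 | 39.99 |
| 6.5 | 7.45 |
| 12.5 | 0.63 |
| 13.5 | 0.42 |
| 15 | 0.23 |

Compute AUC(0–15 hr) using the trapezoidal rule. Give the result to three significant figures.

Trapezoidal AUC_0→15:
  [0→0.5]: (0.00+39.99)/2 × 0.5 = 9.9975
  [0.5→6.5]: (39.99+7.45)/2 × 6 = 142.32
  [6.5→12.5]: (7.45+0.63)/2 × 6 = 24.24
  [12.5→13.5]: (0.63+0.42)/2 × 1 = 0.525
  [13.5→15]: (0.42+0.23)/2 × 1.5 = 0.4875
  Sum = 177.57 mg/L·hr

AUC = 178 mg/L·hr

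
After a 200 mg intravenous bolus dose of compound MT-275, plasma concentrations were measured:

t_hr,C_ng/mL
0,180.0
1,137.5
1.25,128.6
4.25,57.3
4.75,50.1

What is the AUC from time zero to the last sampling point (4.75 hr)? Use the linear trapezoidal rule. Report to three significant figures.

AUC = 498 ng/mL·hr

Trapezoidal AUC_0→4.75:
  [0→1]: (180.0+137.5)/2 × 1 = 158.75
  [1→1.25]: (137.5+128.6)/2 × 0.25 = 33.2625
  [1.25→4.25]: (128.6+57.3)/2 × 3 = 278.85
  [4.25→4.75]: (57.3+50.1)/2 × 0.5 = 26.85
  Sum = 497.7125 ng/mL·hr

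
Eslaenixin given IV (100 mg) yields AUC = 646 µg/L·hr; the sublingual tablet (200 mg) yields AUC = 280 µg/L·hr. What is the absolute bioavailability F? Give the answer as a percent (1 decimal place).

F = 21.7%

F = (AUC_ev / D_ev) / (AUC_iv / D_iv)
  = (280/200) / (646/100)
  = 1.4 / 6.46 = 0.2167
  = 21.67%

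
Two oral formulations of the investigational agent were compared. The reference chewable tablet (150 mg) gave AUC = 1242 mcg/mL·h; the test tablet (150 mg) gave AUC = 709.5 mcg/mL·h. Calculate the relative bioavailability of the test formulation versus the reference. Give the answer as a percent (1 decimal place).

F_rel = 57.1%

F_rel = (AUC_test/D_test) / (AUC_ref/D_ref)
      = (709.5/150) / (1242/150)
      = 4.73 / 8.28 = 0.5713 = 57.13%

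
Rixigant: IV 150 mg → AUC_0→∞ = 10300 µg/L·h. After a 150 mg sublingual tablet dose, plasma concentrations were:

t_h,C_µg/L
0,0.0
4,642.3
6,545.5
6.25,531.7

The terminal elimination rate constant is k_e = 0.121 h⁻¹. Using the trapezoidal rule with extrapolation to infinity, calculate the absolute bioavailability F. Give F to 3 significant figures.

F = 0.680

Trapezoidal AUC_0→6.25 (sublingual tablet):
  [0→4]: (0.0+642.3)/2 × 4 = 1284.6
  [4→6]: (642.3+545.5)/2 × 2 = 1187.8
  [6→6.25]: (545.5+531.7)/2 × 0.25 = 134.65
  Sum = 2607.05 µg/L·h
Tail: C_last/k_e = 531.7/0.121 = 4394.215
AUC_0→∞ (sublingual tablet) = 2607.05 + 4394.215 = 7001.265 µg/L·h
F = (AUC_ev/D_ev)/(AUC_iv/D_iv) = (7001.265/150)/(10300/150) = 46.6751/68.6667 = 0.6797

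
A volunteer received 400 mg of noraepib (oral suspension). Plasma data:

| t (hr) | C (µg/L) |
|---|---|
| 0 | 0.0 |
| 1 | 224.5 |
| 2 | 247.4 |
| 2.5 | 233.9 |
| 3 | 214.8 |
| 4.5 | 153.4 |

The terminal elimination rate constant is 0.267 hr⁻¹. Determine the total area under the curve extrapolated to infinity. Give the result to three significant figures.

AUC = 1430 µg/L·hr

Trapezoidal AUC_0→4.5:
  [0→1]: (0.0+224.5)/2 × 1 = 112.25
  [1→2]: (224.5+247.4)/2 × 1 = 235.95
  [2→2.5]: (247.4+233.9)/2 × 0.5 = 120.325
  [2.5→3]: (233.9+214.8)/2 × 0.5 = 112.175
  [3→4.5]: (214.8+153.4)/2 × 1.5 = 276.15
  Sum = 856.85 µg/L·hr
Extrapolated tail: C_last / k_e = 153.4 / 0.267 = 574.532
AUC_0→∞ = 856.85 + 574.532 = 1431.382 µg/L·hr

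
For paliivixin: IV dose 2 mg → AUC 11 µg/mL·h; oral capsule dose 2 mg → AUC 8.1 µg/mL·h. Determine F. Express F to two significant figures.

F = 0.74

F = (AUC_ev / D_ev) / (AUC_iv / D_iv)
  = (8.1/2) / (11/2)
  = 4.05 / 5.5 = 0.7364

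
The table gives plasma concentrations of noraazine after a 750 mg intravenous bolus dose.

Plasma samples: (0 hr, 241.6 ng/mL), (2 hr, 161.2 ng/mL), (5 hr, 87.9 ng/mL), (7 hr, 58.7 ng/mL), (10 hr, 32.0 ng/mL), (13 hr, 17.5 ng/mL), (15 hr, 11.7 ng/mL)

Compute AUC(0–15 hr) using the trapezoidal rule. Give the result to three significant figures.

AUC = 1160 ng/mL·hr

Trapezoidal AUC_0→15:
  [0→2]: (241.6+161.2)/2 × 2 = 402.8
  [2→5]: (161.2+87.9)/2 × 3 = 373.65
  [5→7]: (87.9+58.7)/2 × 2 = 146.6
  [7→10]: (58.7+32.0)/2 × 3 = 136.05
  [10→13]: (32.0+17.5)/2 × 3 = 74.25
  [13→15]: (17.5+11.7)/2 × 2 = 29.2
  Sum = 1162.55 ng/mL·hr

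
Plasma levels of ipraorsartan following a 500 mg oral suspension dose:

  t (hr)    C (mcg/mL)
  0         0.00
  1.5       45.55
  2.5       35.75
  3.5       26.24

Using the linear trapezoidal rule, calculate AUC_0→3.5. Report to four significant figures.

AUC = 105.8 mcg/mL·hr

Trapezoidal AUC_0→3.5:
  [0→1.5]: (0.00+45.55)/2 × 1.5 = 34.1625
  [1.5→2.5]: (45.55+35.75)/2 × 1 = 40.65
  [2.5→3.5]: (35.75+26.24)/2 × 1 = 30.995
  Sum = 105.8075 mcg/mL·hr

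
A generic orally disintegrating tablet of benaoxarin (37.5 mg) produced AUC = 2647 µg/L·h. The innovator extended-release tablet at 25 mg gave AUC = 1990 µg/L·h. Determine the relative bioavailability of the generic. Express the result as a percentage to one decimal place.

F_rel = 88.7%

F_rel = (AUC_test/D_test) / (AUC_ref/D_ref)
      = (2647/37.5) / (1990/25)
      = 70.5867 / 79.6 = 0.8868 = 88.68%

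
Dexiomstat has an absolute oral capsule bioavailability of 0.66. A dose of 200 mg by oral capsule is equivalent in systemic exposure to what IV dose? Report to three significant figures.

Systemic exposure from an extravascular dose = F × D_ev, so the equivalent IV dose is F × D_ev.
D_iv = F × D_ev = 0.66 × 200 = 132 mg

D_iv = 132 mg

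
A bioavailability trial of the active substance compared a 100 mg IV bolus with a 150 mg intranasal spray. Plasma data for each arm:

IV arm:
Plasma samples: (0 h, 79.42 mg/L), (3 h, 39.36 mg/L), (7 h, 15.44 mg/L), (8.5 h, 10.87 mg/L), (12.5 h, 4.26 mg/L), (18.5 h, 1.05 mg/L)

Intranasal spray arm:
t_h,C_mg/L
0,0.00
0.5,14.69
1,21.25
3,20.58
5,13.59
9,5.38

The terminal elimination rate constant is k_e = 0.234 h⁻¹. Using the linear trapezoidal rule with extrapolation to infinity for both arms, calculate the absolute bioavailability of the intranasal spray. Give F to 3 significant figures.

Trapezoidal AUC_0→18.5 (IV):
  [0→3]: (79.42+39.36)/2 × 3 = 178.17
  [3→7]: (39.36+15.44)/2 × 4 = 109.6
  [7→8.5]: (15.44+10.87)/2 × 1.5 = 19.7325
  [8.5→12.5]: (10.87+4.26)/2 × 4 = 30.26
  [12.5→18.5]: (4.26+1.05)/2 × 6 = 15.93
  Sum = 353.6925 mg/L·h
IV tail: 1.05/0.234 = 4.487; AUC_iv,0→∞ = 353.6925 + 4.487 = 358.1795 mg/L·h
Trapezoidal AUC_0→9 (intranasal spray):
  [0→0.5]: (0.00+14.69)/2 × 0.5 = 3.6725
  [0.5→1]: (14.69+21.25)/2 × 0.5 = 8.985
  [1→3]: (21.25+20.58)/2 × 2 = 41.83
  [3→5]: (20.58+13.59)/2 × 2 = 34.17
  [5→9]: (13.59+5.38)/2 × 4 = 37.94
  Sum = 126.5975 mg/L·h
intranasal spray tail: 5.38/0.234 = 22.991; AUC_ev,0→∞ = 126.5975 + 22.991 = 149.5885 mg/L·h
F = (AUC_ev/D_ev)/(AUC_iv/D_iv) = (149.5885/150)/(358.1795/100) = 0.997257/3.581795 = 0.2784

F = 0.278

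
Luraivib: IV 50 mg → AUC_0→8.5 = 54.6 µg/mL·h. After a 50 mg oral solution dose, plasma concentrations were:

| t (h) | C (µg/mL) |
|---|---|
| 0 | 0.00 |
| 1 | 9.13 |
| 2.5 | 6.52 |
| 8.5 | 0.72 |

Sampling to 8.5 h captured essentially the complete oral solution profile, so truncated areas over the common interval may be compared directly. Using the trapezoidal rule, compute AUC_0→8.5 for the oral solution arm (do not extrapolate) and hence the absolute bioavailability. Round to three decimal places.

F = 0.696

Trapezoidal AUC_0→8.5 (oral solution):
  [0→1]: (0.00+9.13)/2 × 1 = 4.565
  [1→2.5]: (9.13+6.52)/2 × 1.5 = 11.7375
  [2.5→8.5]: (6.52+0.72)/2 × 6 = 21.72
  Sum = 38.0225 µg/mL·h
F = (AUC_ev/D_ev)/(AUC_iv/D_iv) = (38.0225/50)/(54.6/50) = 0.76045/1.092 = 0.6964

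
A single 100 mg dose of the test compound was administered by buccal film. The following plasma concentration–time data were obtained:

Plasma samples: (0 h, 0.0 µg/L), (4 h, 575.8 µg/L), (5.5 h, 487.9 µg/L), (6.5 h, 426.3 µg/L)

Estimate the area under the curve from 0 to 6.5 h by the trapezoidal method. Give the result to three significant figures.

AUC = 2410 µg/L·h

Trapezoidal AUC_0→6.5:
  [0→4]: (0.0+575.8)/2 × 4 = 1151.6
  [4→5.5]: (575.8+487.9)/2 × 1.5 = 797.775
  [5.5→6.5]: (487.9+426.3)/2 × 1 = 457.1
  Sum = 2406.475 µg/L·h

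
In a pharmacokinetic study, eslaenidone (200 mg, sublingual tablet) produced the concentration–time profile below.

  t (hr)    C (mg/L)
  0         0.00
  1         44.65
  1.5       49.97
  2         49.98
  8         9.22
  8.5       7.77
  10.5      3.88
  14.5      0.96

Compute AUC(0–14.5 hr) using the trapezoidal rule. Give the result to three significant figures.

Trapezoidal AUC_0→14.5:
  [0→1]: (0.00+44.65)/2 × 1 = 22.325
  [1→1.5]: (44.65+49.97)/2 × 0.5 = 23.655
  [1.5→2]: (49.97+49.98)/2 × 0.5 = 24.9875
  [2→8]: (49.98+9.22)/2 × 6 = 177.6
  [8→8.5]: (9.22+7.77)/2 × 0.5 = 4.2475
  [8.5→10.5]: (7.77+3.88)/2 × 2 = 11.65
  [10.5→14.5]: (3.88+0.96)/2 × 4 = 9.68
  Sum = 274.145 mg/L·hr

AUC = 274 mg/L·hr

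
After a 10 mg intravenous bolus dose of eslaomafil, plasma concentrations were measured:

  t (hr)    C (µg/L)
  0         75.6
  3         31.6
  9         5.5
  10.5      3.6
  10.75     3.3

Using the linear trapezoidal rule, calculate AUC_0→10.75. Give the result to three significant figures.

AUC = 280 µg/L·hr

Trapezoidal AUC_0→10.75:
  [0→3]: (75.6+31.6)/2 × 3 = 160.8
  [3→9]: (31.6+5.5)/2 × 6 = 111.3
  [9→10.5]: (5.5+3.6)/2 × 1.5 = 6.825
  [10.5→10.75]: (3.6+3.3)/2 × 0.25 = 0.8625
  Sum = 279.7875 µg/L·hr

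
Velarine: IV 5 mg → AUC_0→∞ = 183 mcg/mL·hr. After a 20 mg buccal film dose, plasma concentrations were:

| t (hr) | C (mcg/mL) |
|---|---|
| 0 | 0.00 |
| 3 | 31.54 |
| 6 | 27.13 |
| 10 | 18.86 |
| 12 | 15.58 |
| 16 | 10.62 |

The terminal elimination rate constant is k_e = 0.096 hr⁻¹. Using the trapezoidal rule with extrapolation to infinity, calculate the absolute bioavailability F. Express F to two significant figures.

F = 0.58

Trapezoidal AUC_0→16 (buccal film):
  [0→3]: (0.00+31.54)/2 × 3 = 47.31
  [3→6]: (31.54+27.13)/2 × 3 = 88.005
  [6→10]: (27.13+18.86)/2 × 4 = 91.98
  [10→12]: (18.86+15.58)/2 × 2 = 34.44
  [12→16]: (15.58+10.62)/2 × 4 = 52.4
  Sum = 314.135 mcg/mL·hr
Tail: C_last/k_e = 10.62/0.096 = 110.625
AUC_0→∞ (buccal film) = 314.135 + 110.625 = 424.76 mcg/mL·hr
F = (AUC_ev/D_ev)/(AUC_iv/D_iv) = (424.76/20)/(183/5) = 21.238/36.6 = 0.5803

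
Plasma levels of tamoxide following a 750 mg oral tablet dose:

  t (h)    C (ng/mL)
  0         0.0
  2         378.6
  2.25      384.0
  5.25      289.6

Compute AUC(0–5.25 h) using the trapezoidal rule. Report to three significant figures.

AUC = 1480 ng/mL·h

Trapezoidal AUC_0→5.25:
  [0→2]: (0.0+378.6)/2 × 2 = 378.6
  [2→2.25]: (378.6+384.0)/2 × 0.25 = 95.325
  [2.25→5.25]: (384.0+289.6)/2 × 3 = 1010.4
  Sum = 1484.325 ng/mL·h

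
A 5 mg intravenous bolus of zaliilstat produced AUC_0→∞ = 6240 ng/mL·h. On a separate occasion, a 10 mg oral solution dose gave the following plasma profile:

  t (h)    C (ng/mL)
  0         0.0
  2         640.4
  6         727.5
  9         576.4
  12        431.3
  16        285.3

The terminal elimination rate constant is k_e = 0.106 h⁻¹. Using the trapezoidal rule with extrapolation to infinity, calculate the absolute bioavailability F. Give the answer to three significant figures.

F = 0.879

Trapezoidal AUC_0→16 (oral solution):
  [0→2]: (0.0+640.4)/2 × 2 = 640.4
  [2→6]: (640.4+727.5)/2 × 4 = 2735.8
  [6→9]: (727.5+576.4)/2 × 3 = 1955.85
  [9→12]: (576.4+431.3)/2 × 3 = 1511.55
  [12→16]: (431.3+285.3)/2 × 4 = 1433.2
  Sum = 8276.8 ng/mL·h
Tail: C_last/k_e = 285.3/0.106 = 2691.509
AUC_0→∞ (oral solution) = 8276.8 + 2691.509 = 10968.309 ng/mL·h
F = (AUC_ev/D_ev)/(AUC_iv/D_iv) = (10968.309/10)/(6240/5) = 1096.8309/1248 = 0.8789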